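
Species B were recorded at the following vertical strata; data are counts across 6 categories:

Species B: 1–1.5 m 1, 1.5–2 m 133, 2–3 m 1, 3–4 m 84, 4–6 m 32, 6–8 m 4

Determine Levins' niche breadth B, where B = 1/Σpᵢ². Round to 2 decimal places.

2.52

Proportions for Species B (n=255): 1/255=0.0039, 133/255=0.5216, 1/255=0.0039, 84/255=0.3294, 32/255=0.1255, 4/255=0.0157
Σpᵢ² = 0.0039² + 0.5216² + 0.0039² + 0.3294² + 0.1255² + 0.0157² = 0.000015 + 0.272067 + 0.000015 + 0.108504 + 0.015750 + 0.000246 = 0.396597
B = 1 / 0.396597 = 2.5215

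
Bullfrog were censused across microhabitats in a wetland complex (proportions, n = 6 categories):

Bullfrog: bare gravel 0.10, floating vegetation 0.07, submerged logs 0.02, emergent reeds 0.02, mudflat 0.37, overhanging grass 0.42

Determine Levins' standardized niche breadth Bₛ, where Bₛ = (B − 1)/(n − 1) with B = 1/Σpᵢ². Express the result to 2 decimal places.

Σpᵢ² = 0.10² + 0.07² + 0.02² + 0.02² + 0.37² + 0.42² = 0.0100 + 0.0049 + 0.0004 + 0.0004 + 0.1369 + 0.1764 = 0.3290
B = 1 / 0.3290 = 3.0395
Bₛ = (B − 1)/(n − 1) = (3.0395 − 1)/(6 − 1) = 2.0395/5 = 0.4079

0.41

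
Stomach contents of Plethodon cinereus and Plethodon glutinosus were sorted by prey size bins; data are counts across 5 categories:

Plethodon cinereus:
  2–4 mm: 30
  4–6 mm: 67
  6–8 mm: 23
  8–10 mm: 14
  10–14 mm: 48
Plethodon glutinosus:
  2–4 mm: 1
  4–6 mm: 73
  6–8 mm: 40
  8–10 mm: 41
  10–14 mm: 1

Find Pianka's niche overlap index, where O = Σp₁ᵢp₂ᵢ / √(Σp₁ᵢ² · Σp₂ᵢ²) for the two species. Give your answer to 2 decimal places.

Proportions for Plethodon cinereus (n=182): 30/182=0.1648, 67/182=0.3681, 23/182=0.1264, 14/182=0.0769, 48/182=0.2637
Proportions for Plethodon glutinosus (n=156): 1/156=0.0064, 73/156=0.4679, 40/156=0.2564, 41/156=0.2628, 1/156=0.0064
Σ p₁ᵢp₂ᵢ = 0.001055 + 0.172234 + 0.032409 + 0.020209 + 0.001688 = 0.227595
Σp_1ᵢ² = 0.1648² + 0.3681² + 0.1264² + 0.0769² + 0.2637² = 0.027159 + 0.135498 + 0.015977 + 0.005914 + 0.069538 = 0.254086
Σp_2ᵢ² = 0.0064² + 0.4679² + 0.2564² + 0.2628² + 0.0064² = 0.000041 + 0.218930 + 0.065741 + 0.069064 + 0.000041 = 0.353817
O = 0.227595 / √(0.254086 × 0.353817) = 0.227595 / 0.2998332 = 0.7591

0.76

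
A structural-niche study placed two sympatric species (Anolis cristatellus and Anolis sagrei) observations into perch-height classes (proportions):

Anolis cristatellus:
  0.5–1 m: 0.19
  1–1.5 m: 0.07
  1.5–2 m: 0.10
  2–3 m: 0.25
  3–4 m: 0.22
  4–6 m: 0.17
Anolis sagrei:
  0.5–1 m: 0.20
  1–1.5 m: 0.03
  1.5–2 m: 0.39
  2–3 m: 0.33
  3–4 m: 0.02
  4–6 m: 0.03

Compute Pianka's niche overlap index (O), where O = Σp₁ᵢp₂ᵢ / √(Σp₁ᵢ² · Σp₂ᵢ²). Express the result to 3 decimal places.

Σ p₁ᵢp₂ᵢ = 0.0380 + 0.0021 + 0.0390 + 0.0825 + 0.0044 + 0.0051 = 0.1711
Σp_1ᵢ² = 0.19² + 0.07² + 0.10² + 0.25² + 0.22² + 0.17² = 0.0361 + 0.0049 + 0.0100 + 0.0625 + 0.0484 + 0.0289 = 0.1908
Σp_2ᵢ² = 0.20² + 0.03² + 0.39² + 0.33² + 0.02² + 0.03² = 0.0400 + 0.0009 + 0.1521 + 0.1089 + 0.0004 + 0.0009 = 0.3032
O = 0.1711 / √(0.1908 × 0.3032) = 0.1711 / 0.240521 = 0.71137

0.711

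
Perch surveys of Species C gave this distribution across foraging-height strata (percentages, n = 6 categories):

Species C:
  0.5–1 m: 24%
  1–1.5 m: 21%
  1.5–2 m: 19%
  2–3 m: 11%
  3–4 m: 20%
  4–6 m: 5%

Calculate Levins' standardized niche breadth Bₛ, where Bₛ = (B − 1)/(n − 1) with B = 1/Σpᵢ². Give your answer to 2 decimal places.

0.84

Convert percentages to proportions (divide by 100).
Σpᵢ² = 0.24² + 0.21² + 0.19² + 0.11² + 0.20² + 0.05² = 0.0576 + 0.0441 + 0.0361 + 0.0121 + 0.0400 + 0.0025 = 0.1924
B = 1 / 0.1924 = 5.1975
Bₛ = (B − 1)/(n − 1) = (5.1975 − 1)/(6 − 1) = 4.1975/5 = 0.8395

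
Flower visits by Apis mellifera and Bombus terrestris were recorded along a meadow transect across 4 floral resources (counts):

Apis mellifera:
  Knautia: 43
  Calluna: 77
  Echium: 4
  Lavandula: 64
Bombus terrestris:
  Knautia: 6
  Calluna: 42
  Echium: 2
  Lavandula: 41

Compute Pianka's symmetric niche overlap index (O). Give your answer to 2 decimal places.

Proportions for Apis mellifera (n=188): 43/188=0.2287, 77/188=0.4096, 4/188=0.0213, 64/188=0.3404
Proportions for Bombus terrestris (n=91): 6/91=0.0659, 42/91=0.4615, 2/91=0.0220, 41/91=0.4505
Σ p₁ᵢp₂ᵢ = 0.015071 + 0.189030 + 0.000469 + 0.153350 = 0.357920
Σp_1ᵢ² = 0.2287² + 0.4096² + 0.0213² + 0.3404² = 0.052304 + 0.167772 + 0.000454 + 0.115872 = 0.336402
Σp_2ᵢ² = 0.0659² + 0.4615² + 0.0220² + 0.4505² = 0.004343 + 0.212982 + 0.000484 + 0.202950 = 0.420759
O = 0.357920 / √(0.336402 × 0.420759) = 0.357920 / 0.3762236 = 0.9513

0.95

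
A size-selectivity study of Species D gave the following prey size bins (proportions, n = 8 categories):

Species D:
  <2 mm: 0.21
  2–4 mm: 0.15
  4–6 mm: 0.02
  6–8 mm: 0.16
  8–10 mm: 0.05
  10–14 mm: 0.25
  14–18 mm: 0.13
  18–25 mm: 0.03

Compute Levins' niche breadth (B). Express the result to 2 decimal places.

5.70

Σpᵢ² = 0.21² + 0.15² + 0.02² + 0.16² + 0.05² + 0.25² + 0.13² + 0.03² = 0.0441 + 0.0225 + 0.0004 + 0.0256 + 0.0025 + 0.0625 + 0.0169 + 0.0009 = 0.1754
B = 1 / 0.1754 = 5.7013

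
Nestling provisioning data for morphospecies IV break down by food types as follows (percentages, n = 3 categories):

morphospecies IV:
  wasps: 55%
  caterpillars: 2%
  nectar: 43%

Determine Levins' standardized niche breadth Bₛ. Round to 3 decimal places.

Convert percentages to proportions (divide by 100).
Σpᵢ² = 0.55² + 0.02² + 0.43² = 0.3025 + 0.0004 + 0.1849 = 0.4878
B = 1 / 0.4878 = 2.05002
Bₛ = (B − 1)/(n − 1) = (2.05002 − 1)/(3 − 1) = 1.05002/2 = 0.52501

0.525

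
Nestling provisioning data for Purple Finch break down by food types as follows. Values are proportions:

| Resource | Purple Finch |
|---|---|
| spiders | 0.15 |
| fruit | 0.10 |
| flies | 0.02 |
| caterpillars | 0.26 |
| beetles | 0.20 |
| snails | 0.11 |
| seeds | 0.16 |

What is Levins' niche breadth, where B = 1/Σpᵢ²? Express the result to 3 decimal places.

5.612

Σpᵢ² = 0.15² + 0.10² + 0.02² + 0.26² + 0.20² + 0.11² + 0.16² = 0.0225 + 0.0100 + 0.0004 + 0.0676 + 0.0400 + 0.0121 + 0.0256 = 0.1782
B = 1 / 0.1782 = 5.61167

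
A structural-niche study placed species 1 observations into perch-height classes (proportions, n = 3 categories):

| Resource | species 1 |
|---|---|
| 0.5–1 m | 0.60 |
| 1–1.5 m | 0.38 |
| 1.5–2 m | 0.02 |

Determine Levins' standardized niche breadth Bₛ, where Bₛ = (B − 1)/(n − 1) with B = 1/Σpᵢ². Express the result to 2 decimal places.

0.49

Σpᵢ² = 0.60² + 0.38² + 0.02² = 0.3600 + 0.1444 + 0.0004 = 0.5048
B = 1 / 0.5048 = 1.9810
Bₛ = (B − 1)/(n − 1) = (1.9810 − 1)/(3 − 1) = 0.9810/2 = 0.4905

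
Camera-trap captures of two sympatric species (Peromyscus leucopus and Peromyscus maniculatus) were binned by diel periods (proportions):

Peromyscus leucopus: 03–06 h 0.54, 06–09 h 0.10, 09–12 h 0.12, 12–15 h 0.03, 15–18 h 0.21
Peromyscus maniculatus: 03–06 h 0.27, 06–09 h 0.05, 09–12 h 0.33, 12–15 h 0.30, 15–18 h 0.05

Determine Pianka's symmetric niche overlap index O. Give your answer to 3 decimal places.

0.664

Σ p₁ᵢp₂ᵢ = 0.1458 + 0.0050 + 0.0396 + 0.0090 + 0.0105 = 0.2099
Σp_1ᵢ² = 0.54² + 0.10² + 0.12² + 0.03² + 0.21² = 0.2916 + 0.0100 + 0.0144 + 0.0009 + 0.0441 = 0.3610
Σp_2ᵢ² = 0.27² + 0.05² + 0.33² + 0.30² + 0.05² = 0.0729 + 0.0025 + 0.1089 + 0.0900 + 0.0025 = 0.2768
O = 0.2099 / √(0.3610 × 0.2768) = 0.2099 / 0.316109 = 0.66401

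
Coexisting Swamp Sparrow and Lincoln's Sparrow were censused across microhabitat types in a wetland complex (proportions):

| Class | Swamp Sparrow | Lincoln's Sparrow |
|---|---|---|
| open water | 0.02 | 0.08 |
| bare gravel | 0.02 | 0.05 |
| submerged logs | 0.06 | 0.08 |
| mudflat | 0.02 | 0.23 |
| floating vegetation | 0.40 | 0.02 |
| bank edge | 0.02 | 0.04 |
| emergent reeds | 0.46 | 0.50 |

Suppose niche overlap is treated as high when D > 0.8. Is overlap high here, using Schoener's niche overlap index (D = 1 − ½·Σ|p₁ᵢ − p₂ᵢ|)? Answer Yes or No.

No

Σ|p₁ᵢ − p₂ᵢ| = 0.06 + 0.03 + 0.02 + 0.21 + 0.38 + 0.02 + 0.04 = 0.76
D = 1 − ½ × 0.76 = 1 − 0.380 = 0.6200
D = 0.6200 < 0.8 → No.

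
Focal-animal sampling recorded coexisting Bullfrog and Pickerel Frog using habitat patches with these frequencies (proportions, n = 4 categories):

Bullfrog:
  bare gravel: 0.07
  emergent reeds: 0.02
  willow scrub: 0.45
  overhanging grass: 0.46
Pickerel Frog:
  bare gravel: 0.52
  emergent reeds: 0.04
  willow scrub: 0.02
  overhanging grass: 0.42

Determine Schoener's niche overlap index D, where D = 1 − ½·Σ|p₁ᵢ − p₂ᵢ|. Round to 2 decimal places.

Σ|p₁ᵢ − p₂ᵢ| = 0.45 + 0.02 + 0.43 + 0.04 = 0.94
D = 1 − ½ × 0.94 = 1 − 0.470 = 0.5300

0.53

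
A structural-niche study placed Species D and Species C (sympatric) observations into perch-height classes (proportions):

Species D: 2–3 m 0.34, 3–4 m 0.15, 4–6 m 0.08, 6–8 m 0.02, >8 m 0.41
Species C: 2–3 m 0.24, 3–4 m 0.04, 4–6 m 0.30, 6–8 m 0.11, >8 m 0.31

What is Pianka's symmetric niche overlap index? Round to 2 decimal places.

Σ p₁ᵢp₂ᵢ = 0.0816 + 0.0060 + 0.0240 + 0.0022 + 0.1271 = 0.2409
Σp_1ᵢ² = 0.34² + 0.15² + 0.08² + 0.02² + 0.41² = 0.1156 + 0.0225 + 0.0064 + 0.0004 + 0.1681 = 0.3130
Σp_2ᵢ² = 0.24² + 0.04² + 0.30² + 0.11² + 0.31² = 0.0576 + 0.0016 + 0.0900 + 0.0121 + 0.0961 = 0.2574
O = 0.2409 / √(0.3130 × 0.2574) = 0.2409 / 0.28384 = 0.8487

0.85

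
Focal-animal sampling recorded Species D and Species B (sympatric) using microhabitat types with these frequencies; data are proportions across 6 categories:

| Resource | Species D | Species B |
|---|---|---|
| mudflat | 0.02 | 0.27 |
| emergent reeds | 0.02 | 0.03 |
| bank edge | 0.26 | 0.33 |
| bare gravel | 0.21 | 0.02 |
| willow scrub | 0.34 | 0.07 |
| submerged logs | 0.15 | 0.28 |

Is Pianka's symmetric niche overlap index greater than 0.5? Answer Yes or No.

Yes

Σ p₁ᵢp₂ᵢ = 0.0054 + 0.0006 + 0.0858 + 0.0042 + 0.0238 + 0.0420 = 0.1618
Σp_1ᵢ² = 0.02² + 0.02² + 0.26² + 0.21² + 0.34² + 0.15² = 0.0004 + 0.0004 + 0.0676 + 0.0441 + 0.1156 + 0.0225 = 0.2506
Σp_2ᵢ² = 0.27² + 0.03² + 0.33² + 0.02² + 0.07² + 0.28² = 0.0729 + 0.0009 + 0.1089 + 0.0004 + 0.0049 + 0.0784 = 0.2664
O = 0.1618 / √(0.2506 × 0.2664) = 0.1618 / 0.25838 = 0.6262
O = 0.6262 > 0.5 → Yes.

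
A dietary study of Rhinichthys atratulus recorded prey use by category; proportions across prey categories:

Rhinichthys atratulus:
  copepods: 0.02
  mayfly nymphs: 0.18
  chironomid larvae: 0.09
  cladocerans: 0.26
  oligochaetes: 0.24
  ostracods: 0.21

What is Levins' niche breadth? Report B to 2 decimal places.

Σpᵢ² = 0.02² + 0.18² + 0.09² + 0.26² + 0.24² + 0.21² = 0.0004 + 0.0324 + 0.0081 + 0.0676 + 0.0576 + 0.0441 = 0.2102
B = 1 / 0.2102 = 4.7574

4.76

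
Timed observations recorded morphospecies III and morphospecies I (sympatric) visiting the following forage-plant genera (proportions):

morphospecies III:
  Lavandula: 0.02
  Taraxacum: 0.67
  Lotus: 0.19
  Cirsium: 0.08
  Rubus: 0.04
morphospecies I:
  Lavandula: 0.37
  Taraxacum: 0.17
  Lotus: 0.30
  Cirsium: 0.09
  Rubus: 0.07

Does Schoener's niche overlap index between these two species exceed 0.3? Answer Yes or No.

Σ|p₁ᵢ − p₂ᵢ| = 0.35 + 0.50 + 0.11 + 0.01 + 0.03 = 1.00
D = 1 − ½ × 1.00 = 1 − 0.500 = 0.5000
D = 0.5000 > 0.3 → Yes.

Yes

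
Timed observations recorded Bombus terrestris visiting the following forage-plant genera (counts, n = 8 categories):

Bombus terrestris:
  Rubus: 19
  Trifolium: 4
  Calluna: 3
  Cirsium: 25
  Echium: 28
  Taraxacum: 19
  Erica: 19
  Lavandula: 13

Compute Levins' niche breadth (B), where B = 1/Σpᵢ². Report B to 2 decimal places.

Proportions for Bombus terrestris (n=130): 19/130=0.1462, 4/130=0.0308, 3/130=0.0231, 25/130=0.1923, 28/130=0.2154, 19/130=0.1462, 19/130=0.1462, 13/130=0.1000
Σpᵢ² = 0.1462² + 0.0308² + 0.0231² + 0.1923² + 0.2154² + 0.1462² + 0.1462² + 0.1000² = 0.021374 + 0.000949 + 0.000534 + 0.036979 + 0.046397 + 0.021374 + 0.021374 + 0.010000 = 0.158981
B = 1 / 0.158981 = 6.2901

6.29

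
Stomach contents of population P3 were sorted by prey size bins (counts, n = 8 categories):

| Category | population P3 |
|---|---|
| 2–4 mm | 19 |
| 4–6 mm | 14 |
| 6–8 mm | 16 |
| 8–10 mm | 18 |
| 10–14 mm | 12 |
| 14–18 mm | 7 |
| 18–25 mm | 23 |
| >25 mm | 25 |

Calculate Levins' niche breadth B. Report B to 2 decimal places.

Proportions for population P3 (n=134): 19/134=0.1418, 14/134=0.1045, 16/134=0.1194, 18/134=0.1343, 12/134=0.0896, 7/134=0.0522, 23/134=0.1716, 25/134=0.1866
Σpᵢ² = 0.1418² + 0.1045² + 0.1194² + 0.1343² + 0.0896² + 0.0522² + 0.1716² + 0.1866² = 0.020107 + 0.010920 + 0.014256 + 0.018036 + 0.008028 + 0.002725 + 0.029447 + 0.034820 = 0.138339
B = 1 / 0.138339 = 7.2286

7.23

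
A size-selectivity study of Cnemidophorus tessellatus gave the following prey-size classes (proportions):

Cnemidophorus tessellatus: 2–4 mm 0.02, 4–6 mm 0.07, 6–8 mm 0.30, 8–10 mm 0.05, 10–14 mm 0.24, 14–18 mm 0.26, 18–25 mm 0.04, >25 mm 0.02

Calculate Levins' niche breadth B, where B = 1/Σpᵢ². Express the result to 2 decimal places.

4.44

Σpᵢ² = 0.02² + 0.07² + 0.30² + 0.05² + 0.24² + 0.26² + 0.04² + 0.02² = 0.0004 + 0.0049 + 0.0900 + 0.0025 + 0.0576 + 0.0676 + 0.0016 + 0.0004 = 0.2250
B = 1 / 0.2250 = 4.4444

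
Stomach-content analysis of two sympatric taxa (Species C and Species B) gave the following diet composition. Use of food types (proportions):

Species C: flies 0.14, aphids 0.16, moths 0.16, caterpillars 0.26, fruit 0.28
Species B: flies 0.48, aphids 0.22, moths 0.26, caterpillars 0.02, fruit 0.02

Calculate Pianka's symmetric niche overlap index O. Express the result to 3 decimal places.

0.564

Σ p₁ᵢp₂ᵢ = 0.0672 + 0.0352 + 0.0416 + 0.0052 + 0.0056 = 0.1548
Σp_1ᵢ² = 0.14² + 0.16² + 0.16² + 0.26² + 0.28² = 0.0196 + 0.0256 + 0.0256 + 0.0676 + 0.0784 = 0.2168
Σp_2ᵢ² = 0.48² + 0.22² + 0.26² + 0.02² + 0.02² = 0.2304 + 0.0484 + 0.0676 + 0.0004 + 0.0004 = 0.3472
O = 0.1548 / √(0.2168 × 0.3472) = 0.1548 / 0.274359 = 0.56422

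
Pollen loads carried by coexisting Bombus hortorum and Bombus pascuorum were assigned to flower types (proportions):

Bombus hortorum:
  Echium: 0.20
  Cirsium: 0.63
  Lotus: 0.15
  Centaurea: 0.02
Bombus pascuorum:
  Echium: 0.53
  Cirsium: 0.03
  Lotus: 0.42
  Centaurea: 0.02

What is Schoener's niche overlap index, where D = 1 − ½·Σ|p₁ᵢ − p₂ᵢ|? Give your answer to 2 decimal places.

0.40

Σ|p₁ᵢ − p₂ᵢ| = 0.33 + 0.60 + 0.27 + 0.00 = 1.20
D = 1 − ½ × 1.20 = 1 − 0.600 = 0.4000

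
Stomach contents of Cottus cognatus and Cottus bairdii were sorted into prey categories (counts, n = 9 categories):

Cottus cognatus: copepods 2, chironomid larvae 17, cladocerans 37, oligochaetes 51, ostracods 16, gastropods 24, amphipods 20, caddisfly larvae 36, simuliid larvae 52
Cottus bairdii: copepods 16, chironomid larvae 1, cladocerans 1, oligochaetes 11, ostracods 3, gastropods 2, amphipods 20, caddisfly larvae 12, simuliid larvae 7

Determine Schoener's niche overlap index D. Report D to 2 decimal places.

0.57

Proportions for Cottus cognatus (n=255): 2/255=0.0078, 17/255=0.0667, 37/255=0.1451, 51/255=0.2000, 16/255=0.0627, 24/255=0.0941, 20/255=0.0784, 36/255=0.1412, 52/255=0.2039
Proportions for Cottus bairdii (n=73): 16/73=0.2192, 1/73=0.0137, 1/73=0.0137, 11/73=0.1507, 3/73=0.0411, 2/73=0.0274, 20/73=0.2740, 12/73=0.1644, 7/73=0.0959
Σ|p₁ᵢ − p₂ᵢ| = 0.2114 + 0.0530 + 0.1314 + 0.0493 + 0.0216 + 0.0667 + 0.1956 + 0.0232 + 0.1080 = 0.8602
D = 1 − ½ × 0.8602 = 1 − 0.43010 = 0.56990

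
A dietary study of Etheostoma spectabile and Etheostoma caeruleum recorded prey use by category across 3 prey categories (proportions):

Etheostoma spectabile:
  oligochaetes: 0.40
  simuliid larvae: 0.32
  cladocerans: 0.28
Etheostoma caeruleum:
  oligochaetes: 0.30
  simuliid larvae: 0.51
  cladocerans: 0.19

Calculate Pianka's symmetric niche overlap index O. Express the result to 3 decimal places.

Σ p₁ᵢp₂ᵢ = 0.1200 + 0.1632 + 0.0532 = 0.3364
Σp_1ᵢ² = 0.40² + 0.32² + 0.28² = 0.1600 + 0.1024 + 0.0784 = 0.3408
Σp_2ᵢ² = 0.30² + 0.51² + 0.19² = 0.0900 + 0.2601 + 0.0361 = 0.3862
O = 0.3364 / √(0.3408 × 0.3862) = 0.3364 / 0.362791 = 0.92726

0.927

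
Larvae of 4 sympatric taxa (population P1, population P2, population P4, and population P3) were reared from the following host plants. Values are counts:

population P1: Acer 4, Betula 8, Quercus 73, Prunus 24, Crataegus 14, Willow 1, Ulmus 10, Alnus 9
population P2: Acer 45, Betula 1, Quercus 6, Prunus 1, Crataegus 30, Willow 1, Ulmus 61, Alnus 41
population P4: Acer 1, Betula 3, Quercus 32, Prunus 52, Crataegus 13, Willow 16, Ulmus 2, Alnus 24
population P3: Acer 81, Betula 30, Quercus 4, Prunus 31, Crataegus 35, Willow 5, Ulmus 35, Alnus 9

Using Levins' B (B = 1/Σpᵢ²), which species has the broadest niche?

Proportions for population P1 (n=143): 4/143=0.0280, 8/143=0.0559, 73/143=0.5105, 24/143=0.1678, 14/143=0.0979, 1/143=0.0070, 10/143=0.0699, 9/143=0.0629
Proportions for population P2 (n=186): 45/186=0.2419, 1/186=0.0054, 6/186=0.0323, 1/186=0.0054, 30/186=0.1613, 1/186=0.0054, 61/186=0.3280, 41/186=0.2204
Proportions for population P4 (n=143): 1/143=0.0070, 3/143=0.0210, 32/143=0.2238, 52/143=0.3636, 13/143=0.0909, 16/143=0.1119, 2/143=0.0140, 24/143=0.1678
Proportions for population P3 (n=230): 81/230=0.3522, 30/230=0.1304, 4/230=0.0174, 31/230=0.1348, 35/230=0.1522, 5/230=0.0217, 35/230=0.1522, 9/230=0.0391
Σp_P1ᵢ² = 0.0280² + 0.0559² + 0.5105² + 0.1678² + 0.0979² + 0.0070² + 0.0699² + 0.0629² = 0.000784 + 0.003125 + 0.260610 + 0.028157 + 0.009584 + 0.000049 + 0.004886 + 0.003956 = 0.311151
B_P1 = 1 / 0.311151 = 3.2139
Σp_P2ᵢ² = 0.2419² + 0.0054² + 0.0323² + 0.0054² + 0.1613² + 0.0054² + 0.3280² + 0.2204² = 0.058516 + 0.000029 + 0.001043 + 0.000029 + 0.026018 + 0.000029 + 0.107584 + 0.048576 = 0.241824
B_P2 = 1 / 0.241824 = 4.1352
Σp_P4ᵢ² = 0.0070² + 0.0210² + 0.2238² + 0.3636² + 0.0909² + 0.1119² + 0.0140² + 0.1678² = 0.000049 + 0.000441 + 0.050086 + 0.132205 + 0.008263 + 0.012522 + 0.000196 + 0.028157 = 0.231919
B_P4 = 1 / 0.231919 = 4.3119
Σp_P3ᵢ² = 0.3522² + 0.1304² + 0.0174² + 0.1348² + 0.1522² + 0.0217² + 0.1522² + 0.0391² = 0.124045 + 0.017004 + 0.000303 + 0.018171 + 0.023165 + 0.000471 + 0.023165 + 0.001529 = 0.207853
B_P3 = 1 / 0.207853 = 4.8111
Highest B → broadest niche (most generalist): population P3 (B = 4.81).

population P3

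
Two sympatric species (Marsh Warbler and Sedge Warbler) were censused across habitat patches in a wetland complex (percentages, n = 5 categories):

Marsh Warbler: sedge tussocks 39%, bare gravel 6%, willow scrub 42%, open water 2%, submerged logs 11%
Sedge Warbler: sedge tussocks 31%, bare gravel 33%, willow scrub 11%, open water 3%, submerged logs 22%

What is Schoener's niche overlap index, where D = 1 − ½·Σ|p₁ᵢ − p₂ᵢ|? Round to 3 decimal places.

0.610

Convert percentages to proportions (divide by 100).
Σ|p₁ᵢ − p₂ᵢ| = 0.08 + 0.27 + 0.31 + 0.01 + 0.11 = 0.78
D = 1 − ½ × 0.78 = 1 − 0.390 = 0.61000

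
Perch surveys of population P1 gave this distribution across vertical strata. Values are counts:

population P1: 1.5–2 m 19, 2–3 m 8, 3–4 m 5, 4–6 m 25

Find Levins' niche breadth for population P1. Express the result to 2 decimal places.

Proportions for population P1 (n=57): 19/57=0.3333, 8/57=0.1404, 5/57=0.0877, 25/57=0.4386
Σpᵢ² = 0.3333² + 0.1404² + 0.0877² + 0.4386² = 0.111089 + 0.019712 + 0.007691 + 0.192370 = 0.330862
B = 1 / 0.330862 = 3.0224

3.02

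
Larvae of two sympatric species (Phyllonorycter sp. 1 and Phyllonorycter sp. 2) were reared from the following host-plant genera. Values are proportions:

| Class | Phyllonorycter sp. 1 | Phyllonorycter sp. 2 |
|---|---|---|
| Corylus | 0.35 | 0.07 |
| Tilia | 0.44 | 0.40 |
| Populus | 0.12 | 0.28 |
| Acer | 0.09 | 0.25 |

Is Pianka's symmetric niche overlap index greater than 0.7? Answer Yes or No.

Σ p₁ᵢp₂ᵢ = 0.0245 + 0.1760 + 0.0336 + 0.0225 = 0.2566
Σp_1ᵢ² = 0.35² + 0.44² + 0.12² + 0.09² = 0.1225 + 0.1936 + 0.0144 + 0.0081 = 0.3386
Σp_2ᵢ² = 0.07² + 0.40² + 0.28² + 0.25² = 0.0049 + 0.1600 + 0.0784 + 0.0625 = 0.3058
O = 0.2566 / √(0.3386 × 0.3058) = 0.2566 / 0.32178 = 0.7974
O = 0.7974 > 0.7 → Yes.

Yes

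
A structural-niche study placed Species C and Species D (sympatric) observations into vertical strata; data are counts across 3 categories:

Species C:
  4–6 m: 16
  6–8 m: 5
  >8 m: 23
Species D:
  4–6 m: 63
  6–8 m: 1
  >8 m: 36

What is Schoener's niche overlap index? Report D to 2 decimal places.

Proportions for Species C (n=44): 16/44=0.3636, 5/44=0.1136, 23/44=0.5227
Proportions for Species D (n=100): 63/100=0.6300, 1/100=0.0100, 36/100=0.3600
Σ|p₁ᵢ − p₂ᵢ| = 0.2664 + 0.1036 + 0.1627 = 0.5327
D = 1 − ½ × 0.5327 = 1 − 0.26635 = 0.73365

0.73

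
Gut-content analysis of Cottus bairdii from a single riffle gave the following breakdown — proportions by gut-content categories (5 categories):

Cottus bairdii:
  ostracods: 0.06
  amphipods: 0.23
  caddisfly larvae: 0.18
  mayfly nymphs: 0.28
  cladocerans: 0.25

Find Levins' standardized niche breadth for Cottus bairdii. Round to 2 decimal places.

0.84

Σpᵢ² = 0.06² + 0.23² + 0.18² + 0.28² + 0.25² = 0.0036 + 0.0529 + 0.0324 + 0.0784 + 0.0625 = 0.2298
B = 1 / 0.2298 = 4.3516
Bₛ = (B − 1)/(n − 1) = (4.3516 − 1)/(5 − 1) = 3.3516/4 = 0.8379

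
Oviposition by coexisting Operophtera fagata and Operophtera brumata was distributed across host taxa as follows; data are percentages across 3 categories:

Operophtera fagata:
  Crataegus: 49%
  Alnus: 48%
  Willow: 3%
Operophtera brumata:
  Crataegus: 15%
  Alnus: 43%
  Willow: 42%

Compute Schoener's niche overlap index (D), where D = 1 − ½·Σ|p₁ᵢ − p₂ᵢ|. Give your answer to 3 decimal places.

0.610

Convert percentages to proportions (divide by 100).
Σ|p₁ᵢ − p₂ᵢ| = 0.34 + 0.05 + 0.39 = 0.78
D = 1 − ½ × 0.78 = 1 − 0.390 = 0.61000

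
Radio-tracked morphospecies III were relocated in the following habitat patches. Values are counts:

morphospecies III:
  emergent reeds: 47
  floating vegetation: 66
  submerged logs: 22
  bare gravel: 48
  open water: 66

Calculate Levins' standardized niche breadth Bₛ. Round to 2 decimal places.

0.88

Proportions for morphospecies III (n=249): 47/249=0.1888, 66/249=0.2651, 22/249=0.0884, 48/249=0.1928, 66/249=0.2651
Σpᵢ² = 0.1888² + 0.2651² + 0.0884² + 0.1928² + 0.2651² = 0.035645 + 0.070278 + 0.007815 + 0.037172 + 0.070278 = 0.221188
B = 1 / 0.221188 = 4.5210
Bₛ = (B − 1)/(n − 1) = (4.5210 − 1)/(5 − 1) = 3.5210/4 = 0.8803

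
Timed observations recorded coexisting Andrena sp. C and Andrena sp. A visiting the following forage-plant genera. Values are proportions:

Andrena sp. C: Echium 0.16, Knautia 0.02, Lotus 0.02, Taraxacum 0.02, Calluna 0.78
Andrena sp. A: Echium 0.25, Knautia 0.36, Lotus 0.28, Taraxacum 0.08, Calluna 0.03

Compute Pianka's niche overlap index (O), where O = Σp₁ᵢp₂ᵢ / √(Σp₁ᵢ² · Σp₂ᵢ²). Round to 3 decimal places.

Σ p₁ᵢp₂ᵢ = 0.0400 + 0.0072 + 0.0056 + 0.0016 + 0.0234 = 0.0778
Σp_1ᵢ² = 0.16² + 0.02² + 0.02² + 0.02² + 0.78² = 0.0256 + 0.0004 + 0.0004 + 0.0004 + 0.6084 = 0.6352
Σp_2ᵢ² = 0.25² + 0.36² + 0.28² + 0.08² + 0.03² = 0.0625 + 0.1296 + 0.0784 + 0.0064 + 0.0009 = 0.2778
O = 0.0778 / √(0.6352 × 0.2778) = 0.0778 / 0.420070 = 0.18521

0.185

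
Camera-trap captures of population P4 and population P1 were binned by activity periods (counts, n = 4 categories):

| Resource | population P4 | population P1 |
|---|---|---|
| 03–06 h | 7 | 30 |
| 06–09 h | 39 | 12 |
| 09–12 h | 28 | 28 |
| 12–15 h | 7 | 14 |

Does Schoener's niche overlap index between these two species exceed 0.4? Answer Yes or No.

Yes

Proportions for population P4 (n=81): 7/81=0.0864, 39/81=0.4815, 28/81=0.3457, 7/81=0.0864
Proportions for population P1 (n=84): 30/84=0.3571, 12/84=0.1429, 28/84=0.3333, 14/84=0.1667
Σ|p₁ᵢ − p₂ᵢ| = 0.2707 + 0.3386 + 0.0124 + 0.0803 = 0.7020
D = 1 − ½ × 0.7020 = 1 − 0.35100 = 0.64900
D = 0.64900 > 0.4 → Yes.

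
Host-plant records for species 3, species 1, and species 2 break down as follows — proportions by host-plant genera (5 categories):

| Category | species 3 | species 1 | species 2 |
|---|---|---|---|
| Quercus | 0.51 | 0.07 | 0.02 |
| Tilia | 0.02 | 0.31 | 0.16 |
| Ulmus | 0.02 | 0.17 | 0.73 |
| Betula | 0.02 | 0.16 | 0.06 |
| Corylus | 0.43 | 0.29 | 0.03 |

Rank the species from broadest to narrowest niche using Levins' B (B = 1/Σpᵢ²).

Σp_3ᵢ² = 0.51² + 0.02² + 0.02² + 0.02² + 0.43² = 0.2601 + 0.0004 + 0.0004 + 0.0004 + 0.1849 = 0.4462
B_3 = 1 / 0.4462 = 2.2411
Σp_1ᵢ² = 0.07² + 0.31² + 0.17² + 0.16² + 0.29² = 0.0049 + 0.0961 + 0.0289 + 0.0256 + 0.0841 = 0.2396
B_1 = 1 / 0.2396 = 4.1736
Σp_2ᵢ² = 0.02² + 0.16² + 0.73² + 0.06² + 0.03² = 0.0004 + 0.0256 + 0.5329 + 0.0036 + 0.0009 = 0.5634
B_2 = 1 / 0.5634 = 1.7749
Ranking by B (broadest → narrowest): species 1 (4.17) > species 3 (2.24) > species 2 (1.77)

species 1 > species 3 > species 2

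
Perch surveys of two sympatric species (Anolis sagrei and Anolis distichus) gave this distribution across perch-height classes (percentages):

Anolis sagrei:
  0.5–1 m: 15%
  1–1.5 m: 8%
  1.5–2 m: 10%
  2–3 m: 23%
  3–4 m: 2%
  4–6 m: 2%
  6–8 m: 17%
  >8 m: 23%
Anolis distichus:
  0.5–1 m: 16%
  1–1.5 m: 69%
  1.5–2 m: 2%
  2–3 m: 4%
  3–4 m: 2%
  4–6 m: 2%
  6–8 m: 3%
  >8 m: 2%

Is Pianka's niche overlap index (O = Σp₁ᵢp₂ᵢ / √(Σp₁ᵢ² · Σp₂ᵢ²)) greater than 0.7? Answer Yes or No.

No

Convert percentages to proportions (divide by 100).
Σ p₁ᵢp₂ᵢ = 0.0240 + 0.0552 + 0.0020 + 0.0092 + 0.0004 + 0.0004 + 0.0051 + 0.0046 = 0.1009
Σp_1ᵢ² = 0.15² + 0.08² + 0.10² + 0.23² + 0.02² + 0.02² + 0.17² + 0.23² = 0.0225 + 0.0064 + 0.0100 + 0.0529 + 0.0004 + 0.0004 + 0.0289 + 0.0529 = 0.1744
Σp_2ᵢ² = 0.16² + 0.69² + 0.02² + 0.04² + 0.02² + 0.02² + 0.03² + 0.02² = 0.0256 + 0.4761 + 0.0004 + 0.0016 + 0.0004 + 0.0004 + 0.0009 + 0.0004 = 0.5058
O = 0.1009 / √(0.1744 × 0.5058) = 0.1009 / 0.29700 = 0.3397
O = 0.3397 < 0.7 → No.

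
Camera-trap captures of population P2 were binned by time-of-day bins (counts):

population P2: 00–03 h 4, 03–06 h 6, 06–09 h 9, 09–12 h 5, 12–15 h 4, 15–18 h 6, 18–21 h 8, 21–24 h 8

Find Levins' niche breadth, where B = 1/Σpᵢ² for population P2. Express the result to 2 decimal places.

Proportions for population P2 (n=50): 4/50=0.0800, 6/50=0.1200, 9/50=0.1800, 5/50=0.1000, 4/50=0.0800, 6/50=0.1200, 8/50=0.1600, 8/50=0.1600
Σpᵢ² = 0.0800² + 0.1200² + 0.1800² + 0.1000² + 0.0800² + 0.1200² + 0.1600² + 0.1600² = 0.006400 + 0.014400 + 0.032400 + 0.010000 + 0.006400 + 0.014400 + 0.025600 + 0.025600 = 0.135200
B = 1 / 0.135200 = 7.3964

7.40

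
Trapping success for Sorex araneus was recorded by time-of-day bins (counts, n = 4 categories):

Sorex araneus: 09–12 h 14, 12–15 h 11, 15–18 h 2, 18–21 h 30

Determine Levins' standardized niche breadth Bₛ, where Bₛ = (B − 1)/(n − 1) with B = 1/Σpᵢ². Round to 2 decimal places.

Proportions for Sorex araneus (n=57): 14/57=0.2456, 11/57=0.1930, 2/57=0.0351, 30/57=0.5263
Σpᵢ² = 0.2456² + 0.1930² + 0.0351² + 0.5263² = 0.060319 + 0.037249 + 0.001232 + 0.276992 = 0.375792
B = 1 / 0.375792 = 2.6610
Bₛ = (B − 1)/(n − 1) = (2.6610 − 1)/(4 − 1) = 1.6610/3 = 0.5537

0.55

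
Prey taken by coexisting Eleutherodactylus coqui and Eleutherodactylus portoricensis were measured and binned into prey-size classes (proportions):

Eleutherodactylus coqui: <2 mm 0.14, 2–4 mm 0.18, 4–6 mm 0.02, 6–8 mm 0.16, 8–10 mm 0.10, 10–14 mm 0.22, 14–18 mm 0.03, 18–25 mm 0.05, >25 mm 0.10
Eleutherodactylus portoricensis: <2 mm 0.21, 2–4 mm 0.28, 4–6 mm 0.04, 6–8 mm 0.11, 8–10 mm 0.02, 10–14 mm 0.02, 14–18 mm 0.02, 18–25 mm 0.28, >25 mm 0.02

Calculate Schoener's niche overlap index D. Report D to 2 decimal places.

0.58

Σ|p₁ᵢ − p₂ᵢ| = 0.07 + 0.10 + 0.02 + 0.05 + 0.08 + 0.20 + 0.01 + 0.23 + 0.08 = 0.84
D = 1 − ½ × 0.84 = 1 − 0.420 = 0.5800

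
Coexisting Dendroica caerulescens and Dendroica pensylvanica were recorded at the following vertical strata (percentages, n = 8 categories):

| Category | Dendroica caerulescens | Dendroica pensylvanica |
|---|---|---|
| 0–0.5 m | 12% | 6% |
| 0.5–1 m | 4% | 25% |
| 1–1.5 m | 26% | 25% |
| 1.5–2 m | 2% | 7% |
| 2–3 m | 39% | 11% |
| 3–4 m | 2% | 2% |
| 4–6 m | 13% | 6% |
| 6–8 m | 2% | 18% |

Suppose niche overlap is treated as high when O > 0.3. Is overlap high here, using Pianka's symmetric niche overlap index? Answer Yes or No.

Convert percentages to proportions (divide by 100).
Σ p₁ᵢp₂ᵢ = 0.0072 + 0.0100 + 0.0650 + 0.0014 + 0.0429 + 0.0004 + 0.0078 + 0.0036 = 0.1383
Σp_1ᵢ² = 0.12² + 0.04² + 0.26² + 0.02² + 0.39² + 0.02² + 0.13² + 0.02² = 0.0144 + 0.0016 + 0.0676 + 0.0004 + 0.1521 + 0.0004 + 0.0169 + 0.0004 = 0.2538
Σp_2ᵢ² = 0.06² + 0.25² + 0.25² + 0.07² + 0.11² + 0.02² + 0.06² + 0.18² = 0.0036 + 0.0625 + 0.0625 + 0.0049 + 0.0121 + 0.0004 + 0.0036 + 0.0324 = 0.1820
O = 0.1383 / √(0.2538 × 0.1820) = 0.1383 / 0.21492 = 0.6435
O = 0.6435 > 0.3 → Yes.

Yes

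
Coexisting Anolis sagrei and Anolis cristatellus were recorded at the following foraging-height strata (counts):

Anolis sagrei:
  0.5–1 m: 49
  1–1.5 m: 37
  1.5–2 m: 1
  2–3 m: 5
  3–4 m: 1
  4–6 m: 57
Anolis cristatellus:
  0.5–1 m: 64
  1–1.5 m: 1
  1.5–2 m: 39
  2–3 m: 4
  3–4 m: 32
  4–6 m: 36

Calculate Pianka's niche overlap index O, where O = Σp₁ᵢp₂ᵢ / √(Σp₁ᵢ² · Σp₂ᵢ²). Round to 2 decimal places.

Proportions for Anolis sagrei (n=150): 49/150=0.3267, 37/150=0.2467, 1/150=0.0067, 5/150=0.0333, 1/150=0.0067, 57/150=0.3800
Proportions for Anolis cristatellus (n=176): 64/176=0.3636, 1/176=0.0057, 39/176=0.2216, 4/176=0.0227, 32/176=0.1818, 36/176=0.2045
Σ p₁ᵢp₂ᵢ = 0.118788 + 0.001406 + 0.001485 + 0.000756 + 0.001218 + 0.077710 = 0.201363
Σp_1ᵢ² = 0.3267² + 0.2467² + 0.0067² + 0.0333² + 0.0067² + 0.3800² = 0.106733 + 0.060861 + 0.000045 + 0.001109 + 0.000045 + 0.144400 = 0.313193
Σp_2ᵢ² = 0.3636² + 0.0057² + 0.2216² + 0.0227² + 0.1818² + 0.2045² = 0.132205 + 0.000032 + 0.049107 + 0.000515 + 0.033051 + 0.041820 = 0.256730
O = 0.201363 / √(0.313193 × 0.256730) = 0.201363 / 0.2835596 = 0.7101

0.71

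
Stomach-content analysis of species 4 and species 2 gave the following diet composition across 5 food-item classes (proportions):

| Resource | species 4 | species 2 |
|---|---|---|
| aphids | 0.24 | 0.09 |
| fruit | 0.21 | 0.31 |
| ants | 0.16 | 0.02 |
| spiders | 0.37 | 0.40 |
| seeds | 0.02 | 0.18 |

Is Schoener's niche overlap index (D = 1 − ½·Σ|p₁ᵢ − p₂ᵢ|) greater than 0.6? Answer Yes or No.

Σ|p₁ᵢ − p₂ᵢ| = 0.15 + 0.10 + 0.14 + 0.03 + 0.16 = 0.58
D = 1 − ½ × 0.58 = 1 − 0.290 = 0.7100
D = 0.7100 > 0.6 → Yes.

Yes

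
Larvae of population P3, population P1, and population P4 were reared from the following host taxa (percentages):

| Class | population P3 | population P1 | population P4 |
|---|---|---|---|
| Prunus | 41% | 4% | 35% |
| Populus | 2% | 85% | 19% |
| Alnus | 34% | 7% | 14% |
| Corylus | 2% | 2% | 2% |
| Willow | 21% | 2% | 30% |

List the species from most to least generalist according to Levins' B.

Convert percentages to proportions (divide by 100).
Σp_P3ᵢ² = 0.41² + 0.02² + 0.34² + 0.02² + 0.21² = 0.1681 + 0.0004 + 0.1156 + 0.0004 + 0.0441 = 0.3286
B_P3 = 1 / 0.3286 = 3.0432
Σp_P1ᵢ² = 0.04² + 0.85² + 0.07² + 0.02² + 0.02² = 0.0016 + 0.7225 + 0.0049 + 0.0004 + 0.0004 = 0.7298
B_P1 = 1 / 0.7298 = 1.3702
Σp_P4ᵢ² = 0.35² + 0.19² + 0.14² + 0.02² + 0.30² = 0.1225 + 0.0361 + 0.0196 + 0.0004 + 0.0900 = 0.2686
B_P4 = 1 / 0.2686 = 3.7230
Ranking by B (broadest → narrowest): population P4 (3.72) > population P3 (3.04) > population P1 (1.37)

population P4 > population P3 > population P1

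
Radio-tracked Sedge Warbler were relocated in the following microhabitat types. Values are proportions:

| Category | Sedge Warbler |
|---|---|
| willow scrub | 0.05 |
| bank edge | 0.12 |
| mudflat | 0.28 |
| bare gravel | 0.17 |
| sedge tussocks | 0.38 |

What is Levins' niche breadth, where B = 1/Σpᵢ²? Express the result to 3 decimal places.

Σpᵢ² = 0.05² + 0.12² + 0.28² + 0.17² + 0.38² = 0.0025 + 0.0144 + 0.0784 + 0.0289 + 0.1444 = 0.2686
B = 1 / 0.2686 = 3.72301

3.723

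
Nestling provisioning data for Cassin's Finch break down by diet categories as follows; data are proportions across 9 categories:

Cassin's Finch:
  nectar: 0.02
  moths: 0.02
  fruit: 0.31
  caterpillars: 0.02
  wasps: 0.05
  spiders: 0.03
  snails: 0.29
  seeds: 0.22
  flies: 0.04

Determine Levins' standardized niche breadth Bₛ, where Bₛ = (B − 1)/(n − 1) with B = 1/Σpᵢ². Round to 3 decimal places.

0.407

Σpᵢ² = 0.02² + 0.02² + 0.31² + 0.02² + 0.05² + 0.03² + 0.29² + 0.22² + 0.04² = 0.0004 + 0.0004 + 0.0961 + 0.0004 + 0.0025 + 0.0009 + 0.0841 + 0.0484 + 0.0016 = 0.2348
B = 1 / 0.2348 = 4.25894
Bₛ = (B − 1)/(n − 1) = (4.25894 − 1)/(9 − 1) = 3.25894/8 = 0.40737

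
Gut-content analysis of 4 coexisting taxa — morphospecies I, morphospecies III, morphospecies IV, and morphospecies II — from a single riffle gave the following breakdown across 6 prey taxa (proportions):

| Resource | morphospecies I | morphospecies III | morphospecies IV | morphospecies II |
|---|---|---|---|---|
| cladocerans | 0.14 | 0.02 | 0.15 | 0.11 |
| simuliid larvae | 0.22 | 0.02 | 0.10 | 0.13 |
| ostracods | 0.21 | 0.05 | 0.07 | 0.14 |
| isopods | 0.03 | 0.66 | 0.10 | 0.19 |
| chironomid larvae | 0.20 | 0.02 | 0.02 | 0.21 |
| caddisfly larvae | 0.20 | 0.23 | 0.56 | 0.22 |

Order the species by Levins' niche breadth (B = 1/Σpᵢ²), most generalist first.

Σp_Iᵢ² = 0.14² + 0.22² + 0.21² + 0.03² + 0.20² + 0.20² = 0.0196 + 0.0484 + 0.0441 + 0.0009 + 0.0400 + 0.0400 = 0.1930
B_I = 1 / 0.1930 = 5.1813
Σp_IIIᵢ² = 0.02² + 0.02² + 0.05² + 0.66² + 0.02² + 0.23² = 0.0004 + 0.0004 + 0.0025 + 0.4356 + 0.0004 + 0.0529 = 0.4922
B_III = 1 / 0.4922 = 2.0317
Σp_IVᵢ² = 0.15² + 0.10² + 0.07² + 0.10² + 0.02² + 0.56² = 0.0225 + 0.0100 + 0.0049 + 0.0100 + 0.0004 + 0.3136 = 0.3614
B_IV = 1 / 0.3614 = 2.7670
Σp_IIᵢ² = 0.11² + 0.13² + 0.14² + 0.19² + 0.21² + 0.22² = 0.0121 + 0.0169 + 0.0196 + 0.0361 + 0.0441 + 0.0484 = 0.1772
B_II = 1 / 0.1772 = 5.6433
Ranking by B (broadest → narrowest): morphospecies II (5.64) > morphospecies I (5.18) > morphospecies IV (2.77) > morphospecies III (2.03)

morphospecies II > morphospecies I > morphospecies IV > morphospecies III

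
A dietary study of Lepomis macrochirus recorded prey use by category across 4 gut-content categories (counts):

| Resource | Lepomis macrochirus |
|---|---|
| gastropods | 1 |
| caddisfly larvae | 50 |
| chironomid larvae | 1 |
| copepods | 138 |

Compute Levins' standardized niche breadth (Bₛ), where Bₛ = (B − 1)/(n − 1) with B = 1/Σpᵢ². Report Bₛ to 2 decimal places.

0.23

Proportions for Lepomis macrochirus (n=190): 1/190=0.0053, 50/190=0.2632, 1/190=0.0053, 138/190=0.7263
Σpᵢ² = 0.0053² + 0.2632² + 0.0053² + 0.7263² = 0.000028 + 0.069274 + 0.000028 + 0.527512 = 0.596842
B = 1 / 0.596842 = 1.6755
Bₛ = (B − 1)/(n − 1) = (1.6755 − 1)/(4 − 1) = 0.6755/3 = 0.2252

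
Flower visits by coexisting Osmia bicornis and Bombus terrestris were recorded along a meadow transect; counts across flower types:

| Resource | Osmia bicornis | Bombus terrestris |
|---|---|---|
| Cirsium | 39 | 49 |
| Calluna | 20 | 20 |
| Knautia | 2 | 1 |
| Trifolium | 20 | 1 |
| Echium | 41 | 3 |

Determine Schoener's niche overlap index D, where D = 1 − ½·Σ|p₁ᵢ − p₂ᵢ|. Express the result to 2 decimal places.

0.55

Proportions for Osmia bicornis (n=122): 39/122=0.3197, 20/122=0.1639, 2/122=0.0164, 20/122=0.1639, 41/122=0.3361
Proportions for Bombus terrestris (n=74): 49/74=0.6622, 20/74=0.2703, 1/74=0.0135, 1/74=0.0135, 3/74=0.0405
Σ|p₁ᵢ − p₂ᵢ| = 0.3425 + 0.1064 + 0.0029 + 0.1504 + 0.2956 = 0.8978
D = 1 − ½ × 0.8978 = 1 − 0.44890 = 0.55110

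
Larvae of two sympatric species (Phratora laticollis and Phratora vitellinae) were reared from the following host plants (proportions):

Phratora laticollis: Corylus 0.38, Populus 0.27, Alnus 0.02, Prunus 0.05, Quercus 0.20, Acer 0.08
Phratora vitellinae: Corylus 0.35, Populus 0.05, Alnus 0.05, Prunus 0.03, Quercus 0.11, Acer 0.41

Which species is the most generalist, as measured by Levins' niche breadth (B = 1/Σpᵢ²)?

Phratora laticollis

Σp_latiᵢ² = 0.38² + 0.27² + 0.02² + 0.05² + 0.20² + 0.08² = 0.1444 + 0.0729 + 0.0004 + 0.0025 + 0.0400 + 0.0064 = 0.2666
B_lati = 1 / 0.2666 = 3.7509
Σp_viteᵢ² = 0.35² + 0.05² + 0.05² + 0.03² + 0.11² + 0.41² = 0.1225 + 0.0025 + 0.0025 + 0.0009 + 0.0121 + 0.1681 = 0.3086
B_vite = 1 / 0.3086 = 3.2404
Highest B → broadest niche (most generalist): Phratora laticollis (B = 3.75).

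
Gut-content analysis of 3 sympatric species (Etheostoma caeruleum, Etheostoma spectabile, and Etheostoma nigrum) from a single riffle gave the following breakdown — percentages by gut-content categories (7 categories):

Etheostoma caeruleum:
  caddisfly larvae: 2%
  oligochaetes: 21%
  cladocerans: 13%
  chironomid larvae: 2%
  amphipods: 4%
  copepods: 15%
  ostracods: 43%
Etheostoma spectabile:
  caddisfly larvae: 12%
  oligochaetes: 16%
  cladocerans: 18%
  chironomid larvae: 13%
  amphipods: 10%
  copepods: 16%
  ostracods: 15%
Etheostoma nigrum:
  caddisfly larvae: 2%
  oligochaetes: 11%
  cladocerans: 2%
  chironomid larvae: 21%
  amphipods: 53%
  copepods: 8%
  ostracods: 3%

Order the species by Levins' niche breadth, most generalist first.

Etheostoma spectabile > Etheostoma caeruleum > Etheostoma nigrum

Convert percentages to proportions (divide by 100).
Σp_caerᵢ² = 0.02² + 0.21² + 0.13² + 0.02² + 0.04² + 0.15² + 0.43² = 0.0004 + 0.0441 + 0.0169 + 0.0004 + 0.0016 + 0.0225 + 0.1849 = 0.2708
B_caer = 1 / 0.2708 = 3.6928
Σp_specᵢ² = 0.12² + 0.16² + 0.18² + 0.13² + 0.10² + 0.16² + 0.15² = 0.0144 + 0.0256 + 0.0324 + 0.0169 + 0.0100 + 0.0256 + 0.0225 = 0.1474
B_spec = 1 / 0.1474 = 6.7843
Σp_nigrᵢ² = 0.02² + 0.11² + 0.02² + 0.21² + 0.53² + 0.08² + 0.03² = 0.0004 + 0.0121 + 0.0004 + 0.0441 + 0.2809 + 0.0064 + 0.0009 = 0.3452
B_nigr = 1 / 0.3452 = 2.8969
Ranking by B (broadest → narrowest): Etheostoma spectabile (6.78) > Etheostoma caeruleum (3.69) > Etheostoma nigrum (2.90)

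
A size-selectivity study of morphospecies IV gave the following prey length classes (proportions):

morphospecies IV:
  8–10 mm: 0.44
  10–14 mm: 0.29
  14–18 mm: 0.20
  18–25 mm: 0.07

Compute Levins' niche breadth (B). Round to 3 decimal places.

Σpᵢ² = 0.44² + 0.29² + 0.20² + 0.07² = 0.1936 + 0.0841 + 0.0400 + 0.0049 = 0.3226
B = 1 / 0.3226 = 3.09981

3.100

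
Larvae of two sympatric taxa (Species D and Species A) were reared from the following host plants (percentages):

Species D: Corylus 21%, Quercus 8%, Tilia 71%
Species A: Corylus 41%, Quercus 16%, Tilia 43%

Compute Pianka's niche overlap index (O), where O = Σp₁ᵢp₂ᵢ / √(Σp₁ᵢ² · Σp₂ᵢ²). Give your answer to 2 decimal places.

Convert percentages to proportions (divide by 100).
Σ p₁ᵢp₂ᵢ = 0.0861 + 0.0128 + 0.3053 = 0.4042
Σp_1ᵢ² = 0.21² + 0.08² + 0.71² = 0.0441 + 0.0064 + 0.5041 = 0.5546
Σp_2ᵢ² = 0.41² + 0.16² + 0.43² = 0.1681 + 0.0256 + 0.1849 = 0.3786
O = 0.4042 / √(0.5546 × 0.3786) = 0.4042 / 0.45823 = 0.8821

0.88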